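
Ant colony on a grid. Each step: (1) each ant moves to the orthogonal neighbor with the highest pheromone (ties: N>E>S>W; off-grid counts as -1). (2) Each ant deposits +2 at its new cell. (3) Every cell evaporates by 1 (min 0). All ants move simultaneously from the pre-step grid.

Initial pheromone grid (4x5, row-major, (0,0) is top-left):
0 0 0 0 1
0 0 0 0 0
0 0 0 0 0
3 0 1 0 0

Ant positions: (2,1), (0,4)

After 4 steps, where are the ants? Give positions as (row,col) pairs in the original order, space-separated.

Step 1: ant0:(2,1)->N->(1,1) | ant1:(0,4)->S->(1,4)
  grid max=2 at (3,0)
Step 2: ant0:(1,1)->N->(0,1) | ant1:(1,4)->N->(0,4)
  grid max=1 at (0,1)
Step 3: ant0:(0,1)->E->(0,2) | ant1:(0,4)->S->(1,4)
  grid max=1 at (0,2)
Step 4: ant0:(0,2)->E->(0,3) | ant1:(1,4)->N->(0,4)
  grid max=1 at (0,3)

(0,3) (0,4)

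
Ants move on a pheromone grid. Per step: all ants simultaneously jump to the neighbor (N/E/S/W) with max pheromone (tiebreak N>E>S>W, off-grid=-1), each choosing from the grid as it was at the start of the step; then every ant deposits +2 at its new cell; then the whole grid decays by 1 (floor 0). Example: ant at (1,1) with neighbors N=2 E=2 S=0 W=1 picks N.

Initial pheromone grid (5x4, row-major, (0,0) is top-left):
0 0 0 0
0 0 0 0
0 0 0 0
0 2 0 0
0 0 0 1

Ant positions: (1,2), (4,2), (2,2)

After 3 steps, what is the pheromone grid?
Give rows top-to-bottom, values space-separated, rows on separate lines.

After step 1: ants at (0,2),(4,3),(1,2)
  0 0 1 0
  0 0 1 0
  0 0 0 0
  0 1 0 0
  0 0 0 2
After step 2: ants at (1,2),(3,3),(0,2)
  0 0 2 0
  0 0 2 0
  0 0 0 0
  0 0 0 1
  0 0 0 1
After step 3: ants at (0,2),(4,3),(1,2)
  0 0 3 0
  0 0 3 0
  0 0 0 0
  0 0 0 0
  0 0 0 2

0 0 3 0
0 0 3 0
0 0 0 0
0 0 0 0
0 0 0 2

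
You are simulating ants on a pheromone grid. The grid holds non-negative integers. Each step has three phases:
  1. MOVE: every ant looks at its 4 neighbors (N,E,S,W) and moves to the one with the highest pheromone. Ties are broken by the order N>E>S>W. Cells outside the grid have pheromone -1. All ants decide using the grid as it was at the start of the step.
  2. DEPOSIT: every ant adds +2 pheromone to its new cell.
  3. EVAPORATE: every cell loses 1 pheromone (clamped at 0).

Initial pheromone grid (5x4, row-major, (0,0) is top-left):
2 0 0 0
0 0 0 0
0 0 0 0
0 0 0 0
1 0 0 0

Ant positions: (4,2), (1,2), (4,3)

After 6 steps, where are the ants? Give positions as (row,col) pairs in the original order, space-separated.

Step 1: ant0:(4,2)->N->(3,2) | ant1:(1,2)->N->(0,2) | ant2:(4,3)->N->(3,3)
  grid max=1 at (0,0)
Step 2: ant0:(3,2)->E->(3,3) | ant1:(0,2)->E->(0,3) | ant2:(3,3)->W->(3,2)
  grid max=2 at (3,2)
Step 3: ant0:(3,3)->W->(3,2) | ant1:(0,3)->S->(1,3) | ant2:(3,2)->E->(3,3)
  grid max=3 at (3,2)
Step 4: ant0:(3,2)->E->(3,3) | ant1:(1,3)->N->(0,3) | ant2:(3,3)->W->(3,2)
  grid max=4 at (3,2)
Step 5: ant0:(3,3)->W->(3,2) | ant1:(0,3)->S->(1,3) | ant2:(3,2)->E->(3,3)
  grid max=5 at (3,2)
Step 6: ant0:(3,2)->E->(3,3) | ant1:(1,3)->N->(0,3) | ant2:(3,3)->W->(3,2)
  grid max=6 at (3,2)

(3,3) (0,3) (3,2)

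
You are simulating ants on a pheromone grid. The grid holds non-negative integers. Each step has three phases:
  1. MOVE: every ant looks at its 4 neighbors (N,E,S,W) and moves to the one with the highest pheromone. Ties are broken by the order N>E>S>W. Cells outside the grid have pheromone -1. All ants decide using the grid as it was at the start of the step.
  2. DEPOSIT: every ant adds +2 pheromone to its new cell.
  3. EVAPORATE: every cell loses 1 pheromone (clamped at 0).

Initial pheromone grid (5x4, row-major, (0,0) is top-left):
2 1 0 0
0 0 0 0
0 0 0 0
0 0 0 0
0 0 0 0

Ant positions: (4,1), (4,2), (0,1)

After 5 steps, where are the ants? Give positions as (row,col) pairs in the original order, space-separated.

Step 1: ant0:(4,1)->N->(3,1) | ant1:(4,2)->N->(3,2) | ant2:(0,1)->W->(0,0)
  grid max=3 at (0,0)
Step 2: ant0:(3,1)->E->(3,2) | ant1:(3,2)->W->(3,1) | ant2:(0,0)->E->(0,1)
  grid max=2 at (0,0)
Step 3: ant0:(3,2)->W->(3,1) | ant1:(3,1)->E->(3,2) | ant2:(0,1)->W->(0,0)
  grid max=3 at (0,0)
Step 4: ant0:(3,1)->E->(3,2) | ant1:(3,2)->W->(3,1) | ant2:(0,0)->E->(0,1)
  grid max=4 at (3,1)
Step 5: ant0:(3,2)->W->(3,1) | ant1:(3,1)->E->(3,2) | ant2:(0,1)->W->(0,0)
  grid max=5 at (3,1)

(3,1) (3,2) (0,0)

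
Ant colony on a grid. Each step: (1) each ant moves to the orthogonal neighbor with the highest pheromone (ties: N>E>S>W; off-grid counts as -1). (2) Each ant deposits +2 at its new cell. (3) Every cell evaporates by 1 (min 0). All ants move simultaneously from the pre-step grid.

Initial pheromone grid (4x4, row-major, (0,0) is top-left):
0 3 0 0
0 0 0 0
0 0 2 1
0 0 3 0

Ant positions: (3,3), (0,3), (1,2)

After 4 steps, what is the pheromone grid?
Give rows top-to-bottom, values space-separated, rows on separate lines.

After step 1: ants at (3,2),(1,3),(2,2)
  0 2 0 0
  0 0 0 1
  0 0 3 0
  0 0 4 0
After step 2: ants at (2,2),(0,3),(3,2)
  0 1 0 1
  0 0 0 0
  0 0 4 0
  0 0 5 0
After step 3: ants at (3,2),(1,3),(2,2)
  0 0 0 0
  0 0 0 1
  0 0 5 0
  0 0 6 0
After step 4: ants at (2,2),(0,3),(3,2)
  0 0 0 1
  0 0 0 0
  0 0 6 0
  0 0 7 0

0 0 0 1
0 0 0 0
0 0 6 0
0 0 7 0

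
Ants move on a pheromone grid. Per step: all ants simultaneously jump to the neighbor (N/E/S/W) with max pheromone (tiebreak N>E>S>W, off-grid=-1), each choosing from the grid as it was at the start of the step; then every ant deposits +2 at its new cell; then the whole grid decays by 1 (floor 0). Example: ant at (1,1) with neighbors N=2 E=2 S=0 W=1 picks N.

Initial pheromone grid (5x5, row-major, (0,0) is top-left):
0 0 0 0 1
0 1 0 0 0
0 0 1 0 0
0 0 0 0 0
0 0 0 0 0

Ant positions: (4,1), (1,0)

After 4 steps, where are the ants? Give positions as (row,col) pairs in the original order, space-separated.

Step 1: ant0:(4,1)->N->(3,1) | ant1:(1,0)->E->(1,1)
  grid max=2 at (1,1)
Step 2: ant0:(3,1)->N->(2,1) | ant1:(1,1)->N->(0,1)
  grid max=1 at (0,1)
Step 3: ant0:(2,1)->N->(1,1) | ant1:(0,1)->S->(1,1)
  grid max=4 at (1,1)
Step 4: ant0:(1,1)->N->(0,1) | ant1:(1,1)->N->(0,1)
  grid max=3 at (0,1)

(0,1) (0,1)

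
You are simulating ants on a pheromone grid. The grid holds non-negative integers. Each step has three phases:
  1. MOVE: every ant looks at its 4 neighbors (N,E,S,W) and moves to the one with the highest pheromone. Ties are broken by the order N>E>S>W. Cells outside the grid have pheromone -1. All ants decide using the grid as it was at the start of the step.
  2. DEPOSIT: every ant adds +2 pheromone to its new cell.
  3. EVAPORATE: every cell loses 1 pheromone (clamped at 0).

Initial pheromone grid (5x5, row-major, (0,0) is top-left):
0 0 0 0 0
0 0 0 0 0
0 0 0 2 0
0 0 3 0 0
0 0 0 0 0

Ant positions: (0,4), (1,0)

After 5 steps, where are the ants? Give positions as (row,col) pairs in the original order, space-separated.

Step 1: ant0:(0,4)->S->(1,4) | ant1:(1,0)->N->(0,0)
  grid max=2 at (3,2)
Step 2: ant0:(1,4)->N->(0,4) | ant1:(0,0)->E->(0,1)
  grid max=1 at (0,1)
Step 3: ant0:(0,4)->S->(1,4) | ant1:(0,1)->E->(0,2)
  grid max=1 at (0,2)
Step 4: ant0:(1,4)->N->(0,4) | ant1:(0,2)->E->(0,3)
  grid max=1 at (0,3)
Step 5: ant0:(0,4)->W->(0,3) | ant1:(0,3)->E->(0,4)
  grid max=2 at (0,3)

(0,3) (0,4)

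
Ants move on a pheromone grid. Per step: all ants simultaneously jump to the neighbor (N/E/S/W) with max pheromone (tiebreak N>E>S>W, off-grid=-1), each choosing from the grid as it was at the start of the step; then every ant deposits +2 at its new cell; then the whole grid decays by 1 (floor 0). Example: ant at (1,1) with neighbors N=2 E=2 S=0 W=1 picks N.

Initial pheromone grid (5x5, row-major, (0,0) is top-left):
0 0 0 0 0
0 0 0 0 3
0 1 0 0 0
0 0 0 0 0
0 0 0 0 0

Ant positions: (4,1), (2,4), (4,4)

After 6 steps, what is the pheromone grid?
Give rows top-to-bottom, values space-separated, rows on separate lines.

After step 1: ants at (3,1),(1,4),(3,4)
  0 0 0 0 0
  0 0 0 0 4
  0 0 0 0 0
  0 1 0 0 1
  0 0 0 0 0
After step 2: ants at (2,1),(0,4),(2,4)
  0 0 0 0 1
  0 0 0 0 3
  0 1 0 0 1
  0 0 0 0 0
  0 0 0 0 0
After step 3: ants at (1,1),(1,4),(1,4)
  0 0 0 0 0
  0 1 0 0 6
  0 0 0 0 0
  0 0 0 0 0
  0 0 0 0 0
After step 4: ants at (0,1),(0,4),(0,4)
  0 1 0 0 3
  0 0 0 0 5
  0 0 0 0 0
  0 0 0 0 0
  0 0 0 0 0
After step 5: ants at (0,2),(1,4),(1,4)
  0 0 1 0 2
  0 0 0 0 8
  0 0 0 0 0
  0 0 0 0 0
  0 0 0 0 0
After step 6: ants at (0,3),(0,4),(0,4)
  0 0 0 1 5
  0 0 0 0 7
  0 0 0 0 0
  0 0 0 0 0
  0 0 0 0 0

0 0 0 1 5
0 0 0 0 7
0 0 0 0 0
0 0 0 0 0
0 0 0 0 0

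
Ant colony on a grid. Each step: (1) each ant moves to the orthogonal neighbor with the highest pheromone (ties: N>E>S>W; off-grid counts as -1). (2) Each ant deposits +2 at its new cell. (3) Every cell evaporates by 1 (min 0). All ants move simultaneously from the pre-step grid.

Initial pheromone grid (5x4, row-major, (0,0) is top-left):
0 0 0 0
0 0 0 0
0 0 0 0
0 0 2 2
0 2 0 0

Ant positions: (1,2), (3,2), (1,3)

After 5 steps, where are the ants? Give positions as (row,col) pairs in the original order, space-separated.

Step 1: ant0:(1,2)->N->(0,2) | ant1:(3,2)->E->(3,3) | ant2:(1,3)->N->(0,3)
  grid max=3 at (3,3)
Step 2: ant0:(0,2)->E->(0,3) | ant1:(3,3)->W->(3,2) | ant2:(0,3)->W->(0,2)
  grid max=2 at (0,2)
Step 3: ant0:(0,3)->W->(0,2) | ant1:(3,2)->E->(3,3) | ant2:(0,2)->E->(0,3)
  grid max=3 at (0,2)
Step 4: ant0:(0,2)->E->(0,3) | ant1:(3,3)->W->(3,2) | ant2:(0,3)->W->(0,2)
  grid max=4 at (0,2)
Step 5: ant0:(0,3)->W->(0,2) | ant1:(3,2)->E->(3,3) | ant2:(0,2)->E->(0,3)
  grid max=5 at (0,2)

(0,2) (3,3) (0,3)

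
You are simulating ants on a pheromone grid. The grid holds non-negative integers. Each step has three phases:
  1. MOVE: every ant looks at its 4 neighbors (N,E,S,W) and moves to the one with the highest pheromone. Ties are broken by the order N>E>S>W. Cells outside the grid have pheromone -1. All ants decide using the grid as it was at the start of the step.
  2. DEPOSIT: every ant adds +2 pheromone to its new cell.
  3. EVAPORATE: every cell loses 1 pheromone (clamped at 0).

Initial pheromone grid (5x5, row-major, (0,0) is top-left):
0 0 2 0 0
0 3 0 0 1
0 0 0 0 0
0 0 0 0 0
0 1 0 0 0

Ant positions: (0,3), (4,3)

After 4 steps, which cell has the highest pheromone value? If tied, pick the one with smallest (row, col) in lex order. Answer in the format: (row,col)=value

Step 1: ant0:(0,3)->W->(0,2) | ant1:(4,3)->N->(3,3)
  grid max=3 at (0,2)
Step 2: ant0:(0,2)->E->(0,3) | ant1:(3,3)->N->(2,3)
  grid max=2 at (0,2)
Step 3: ant0:(0,3)->W->(0,2) | ant1:(2,3)->N->(1,3)
  grid max=3 at (0,2)
Step 4: ant0:(0,2)->E->(0,3) | ant1:(1,3)->N->(0,3)
  grid max=3 at (0,3)
Final grid:
  0 0 2 3 0
  0 0 0 0 0
  0 0 0 0 0
  0 0 0 0 0
  0 0 0 0 0
Max pheromone 3 at (0,3)

Answer: (0,3)=3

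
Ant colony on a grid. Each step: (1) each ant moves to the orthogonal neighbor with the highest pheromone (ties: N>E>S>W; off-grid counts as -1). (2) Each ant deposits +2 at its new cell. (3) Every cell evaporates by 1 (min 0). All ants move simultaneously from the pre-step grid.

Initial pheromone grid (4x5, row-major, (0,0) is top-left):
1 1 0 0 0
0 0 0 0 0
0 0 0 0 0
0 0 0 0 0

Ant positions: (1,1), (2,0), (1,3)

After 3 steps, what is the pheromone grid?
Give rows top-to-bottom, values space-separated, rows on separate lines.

After step 1: ants at (0,1),(1,0),(0,3)
  0 2 0 1 0
  1 0 0 0 0
  0 0 0 0 0
  0 0 0 0 0
After step 2: ants at (0,2),(0,0),(0,4)
  1 1 1 0 1
  0 0 0 0 0
  0 0 0 0 0
  0 0 0 0 0
After step 3: ants at (0,1),(0,1),(1,4)
  0 4 0 0 0
  0 0 0 0 1
  0 0 0 0 0
  0 0 0 0 0

0 4 0 0 0
0 0 0 0 1
0 0 0 0 0
0 0 0 0 0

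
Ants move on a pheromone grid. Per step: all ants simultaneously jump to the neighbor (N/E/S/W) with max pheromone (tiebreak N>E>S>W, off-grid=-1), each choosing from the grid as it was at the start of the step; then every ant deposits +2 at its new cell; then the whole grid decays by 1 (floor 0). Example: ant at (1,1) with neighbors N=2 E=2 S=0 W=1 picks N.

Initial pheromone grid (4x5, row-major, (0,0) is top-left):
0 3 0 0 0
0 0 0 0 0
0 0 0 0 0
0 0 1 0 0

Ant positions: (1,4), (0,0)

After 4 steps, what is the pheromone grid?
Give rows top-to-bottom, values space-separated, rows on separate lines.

After step 1: ants at (0,4),(0,1)
  0 4 0 0 1
  0 0 0 0 0
  0 0 0 0 0
  0 0 0 0 0
After step 2: ants at (1,4),(0,2)
  0 3 1 0 0
  0 0 0 0 1
  0 0 0 0 0
  0 0 0 0 0
After step 3: ants at (0,4),(0,1)
  0 4 0 0 1
  0 0 0 0 0
  0 0 0 0 0
  0 0 0 0 0
After step 4: ants at (1,4),(0,2)
  0 3 1 0 0
  0 0 0 0 1
  0 0 0 0 0
  0 0 0 0 0

0 3 1 0 0
0 0 0 0 1
0 0 0 0 0
0 0 0 0 0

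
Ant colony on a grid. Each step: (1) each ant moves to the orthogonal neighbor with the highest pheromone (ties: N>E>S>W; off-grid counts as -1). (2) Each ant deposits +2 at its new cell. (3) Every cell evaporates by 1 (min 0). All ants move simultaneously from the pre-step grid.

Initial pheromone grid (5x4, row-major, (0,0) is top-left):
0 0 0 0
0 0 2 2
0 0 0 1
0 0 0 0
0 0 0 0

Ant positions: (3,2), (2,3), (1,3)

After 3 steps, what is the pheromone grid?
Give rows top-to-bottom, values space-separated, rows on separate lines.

After step 1: ants at (2,2),(1,3),(1,2)
  0 0 0 0
  0 0 3 3
  0 0 1 0
  0 0 0 0
  0 0 0 0
After step 2: ants at (1,2),(1,2),(1,3)
  0 0 0 0
  0 0 6 4
  0 0 0 0
  0 0 0 0
  0 0 0 0
After step 3: ants at (1,3),(1,3),(1,2)
  0 0 0 0
  0 0 7 7
  0 0 0 0
  0 0 0 0
  0 0 0 0

0 0 0 0
0 0 7 7
0 0 0 0
0 0 0 0
0 0 0 0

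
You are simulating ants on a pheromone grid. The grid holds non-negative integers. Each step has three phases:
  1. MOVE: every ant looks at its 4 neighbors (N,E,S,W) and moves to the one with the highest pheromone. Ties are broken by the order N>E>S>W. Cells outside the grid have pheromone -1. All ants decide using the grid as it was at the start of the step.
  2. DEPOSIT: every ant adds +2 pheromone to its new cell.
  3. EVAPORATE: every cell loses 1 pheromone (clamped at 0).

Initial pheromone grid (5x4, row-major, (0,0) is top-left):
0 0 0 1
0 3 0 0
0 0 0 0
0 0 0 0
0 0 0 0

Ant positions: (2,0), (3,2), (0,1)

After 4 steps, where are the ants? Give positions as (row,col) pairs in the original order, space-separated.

Step 1: ant0:(2,0)->N->(1,0) | ant1:(3,2)->N->(2,2) | ant2:(0,1)->S->(1,1)
  grid max=4 at (1,1)
Step 2: ant0:(1,0)->E->(1,1) | ant1:(2,2)->N->(1,2) | ant2:(1,1)->W->(1,0)
  grid max=5 at (1,1)
Step 3: ant0:(1,1)->W->(1,0) | ant1:(1,2)->W->(1,1) | ant2:(1,0)->E->(1,1)
  grid max=8 at (1,1)
Step 4: ant0:(1,0)->E->(1,1) | ant1:(1,1)->W->(1,0) | ant2:(1,1)->W->(1,0)
  grid max=9 at (1,1)

(1,1) (1,0) (1,0)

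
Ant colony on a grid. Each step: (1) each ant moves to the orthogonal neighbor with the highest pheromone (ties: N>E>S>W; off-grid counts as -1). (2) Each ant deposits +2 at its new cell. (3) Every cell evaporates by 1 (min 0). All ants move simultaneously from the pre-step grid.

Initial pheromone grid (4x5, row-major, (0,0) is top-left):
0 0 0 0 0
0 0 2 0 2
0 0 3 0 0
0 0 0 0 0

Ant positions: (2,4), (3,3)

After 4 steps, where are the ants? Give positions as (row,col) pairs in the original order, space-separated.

Step 1: ant0:(2,4)->N->(1,4) | ant1:(3,3)->N->(2,3)
  grid max=3 at (1,4)
Step 2: ant0:(1,4)->N->(0,4) | ant1:(2,3)->W->(2,2)
  grid max=3 at (2,2)
Step 3: ant0:(0,4)->S->(1,4) | ant1:(2,2)->N->(1,2)
  grid max=3 at (1,4)
Step 4: ant0:(1,4)->N->(0,4) | ant1:(1,2)->S->(2,2)
  grid max=3 at (2,2)

(0,4) (2,2)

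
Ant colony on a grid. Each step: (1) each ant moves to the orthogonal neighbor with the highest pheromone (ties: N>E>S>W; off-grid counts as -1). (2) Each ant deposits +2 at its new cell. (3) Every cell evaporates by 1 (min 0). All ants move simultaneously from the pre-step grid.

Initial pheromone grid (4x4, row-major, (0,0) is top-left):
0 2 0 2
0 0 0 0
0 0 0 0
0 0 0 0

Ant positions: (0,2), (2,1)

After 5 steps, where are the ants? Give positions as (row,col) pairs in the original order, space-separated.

Step 1: ant0:(0,2)->E->(0,3) | ant1:(2,1)->N->(1,1)
  grid max=3 at (0,3)
Step 2: ant0:(0,3)->S->(1,3) | ant1:(1,1)->N->(0,1)
  grid max=2 at (0,1)
Step 3: ant0:(1,3)->N->(0,3) | ant1:(0,1)->E->(0,2)
  grid max=3 at (0,3)
Step 4: ant0:(0,3)->W->(0,2) | ant1:(0,2)->E->(0,3)
  grid max=4 at (0,3)
Step 5: ant0:(0,2)->E->(0,3) | ant1:(0,3)->W->(0,2)
  grid max=5 at (0,3)

(0,3) (0,2)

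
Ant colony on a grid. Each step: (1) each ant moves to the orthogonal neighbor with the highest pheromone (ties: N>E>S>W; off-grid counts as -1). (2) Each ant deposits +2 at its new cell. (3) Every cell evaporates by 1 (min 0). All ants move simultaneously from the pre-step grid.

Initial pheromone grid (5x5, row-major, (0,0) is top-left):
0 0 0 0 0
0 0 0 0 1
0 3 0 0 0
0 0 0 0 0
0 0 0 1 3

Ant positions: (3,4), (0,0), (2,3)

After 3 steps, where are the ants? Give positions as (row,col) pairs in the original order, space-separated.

Step 1: ant0:(3,4)->S->(4,4) | ant1:(0,0)->E->(0,1) | ant2:(2,3)->N->(1,3)
  grid max=4 at (4,4)
Step 2: ant0:(4,4)->N->(3,4) | ant1:(0,1)->E->(0,2) | ant2:(1,3)->N->(0,3)
  grid max=3 at (4,4)
Step 3: ant0:(3,4)->S->(4,4) | ant1:(0,2)->E->(0,3) | ant2:(0,3)->W->(0,2)
  grid max=4 at (4,4)

(4,4) (0,3) (0,2)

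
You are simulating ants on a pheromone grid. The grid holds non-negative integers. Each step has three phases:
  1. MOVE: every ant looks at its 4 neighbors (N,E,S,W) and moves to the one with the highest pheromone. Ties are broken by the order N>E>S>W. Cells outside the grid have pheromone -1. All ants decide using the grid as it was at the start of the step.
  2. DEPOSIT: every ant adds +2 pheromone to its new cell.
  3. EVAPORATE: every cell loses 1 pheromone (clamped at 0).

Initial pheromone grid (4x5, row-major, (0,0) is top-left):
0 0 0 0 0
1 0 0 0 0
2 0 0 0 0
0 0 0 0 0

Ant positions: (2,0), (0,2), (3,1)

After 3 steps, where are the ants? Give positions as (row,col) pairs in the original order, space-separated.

Step 1: ant0:(2,0)->N->(1,0) | ant1:(0,2)->E->(0,3) | ant2:(3,1)->N->(2,1)
  grid max=2 at (1,0)
Step 2: ant0:(1,0)->S->(2,0) | ant1:(0,3)->E->(0,4) | ant2:(2,1)->W->(2,0)
  grid max=4 at (2,0)
Step 3: ant0:(2,0)->N->(1,0) | ant1:(0,4)->S->(1,4) | ant2:(2,0)->N->(1,0)
  grid max=4 at (1,0)

(1,0) (1,4) (1,0)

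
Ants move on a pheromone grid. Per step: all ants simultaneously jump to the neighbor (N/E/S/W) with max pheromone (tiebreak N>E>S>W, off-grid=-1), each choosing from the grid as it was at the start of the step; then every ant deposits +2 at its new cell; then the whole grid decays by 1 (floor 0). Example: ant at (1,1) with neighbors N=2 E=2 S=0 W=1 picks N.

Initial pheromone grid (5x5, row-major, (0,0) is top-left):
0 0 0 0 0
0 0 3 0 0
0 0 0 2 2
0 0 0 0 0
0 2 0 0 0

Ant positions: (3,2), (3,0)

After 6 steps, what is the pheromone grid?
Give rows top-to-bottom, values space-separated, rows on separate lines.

After step 1: ants at (2,2),(2,0)
  0 0 0 0 0
  0 0 2 0 0
  1 0 1 1 1
  0 0 0 0 0
  0 1 0 0 0
After step 2: ants at (1,2),(1,0)
  0 0 0 0 0
  1 0 3 0 0
  0 0 0 0 0
  0 0 0 0 0
  0 0 0 0 0
After step 3: ants at (0,2),(0,0)
  1 0 1 0 0
  0 0 2 0 0
  0 0 0 0 0
  0 0 0 0 0
  0 0 0 0 0
After step 4: ants at (1,2),(0,1)
  0 1 0 0 0
  0 0 3 0 0
  0 0 0 0 0
  0 0 0 0 0
  0 0 0 0 0
After step 5: ants at (0,2),(0,2)
  0 0 3 0 0
  0 0 2 0 0
  0 0 0 0 0
  0 0 0 0 0
  0 0 0 0 0
After step 6: ants at (1,2),(1,2)
  0 0 2 0 0
  0 0 5 0 0
  0 0 0 0 0
  0 0 0 0 0
  0 0 0 0 0

0 0 2 0 0
0 0 5 0 0
0 0 0 0 0
0 0 0 0 0
0 0 0 0 0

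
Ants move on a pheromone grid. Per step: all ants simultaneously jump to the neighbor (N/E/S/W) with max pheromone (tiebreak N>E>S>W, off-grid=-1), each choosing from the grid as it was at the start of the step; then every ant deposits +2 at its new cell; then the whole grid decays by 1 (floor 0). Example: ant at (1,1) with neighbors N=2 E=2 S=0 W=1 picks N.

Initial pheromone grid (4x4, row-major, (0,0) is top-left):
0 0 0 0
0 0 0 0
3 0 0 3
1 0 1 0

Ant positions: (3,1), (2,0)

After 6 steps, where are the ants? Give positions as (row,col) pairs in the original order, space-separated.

Step 1: ant0:(3,1)->E->(3,2) | ant1:(2,0)->S->(3,0)
  grid max=2 at (2,0)
Step 2: ant0:(3,2)->N->(2,2) | ant1:(3,0)->N->(2,0)
  grid max=3 at (2,0)
Step 3: ant0:(2,2)->E->(2,3) | ant1:(2,0)->S->(3,0)
  grid max=2 at (2,0)
Step 4: ant0:(2,3)->N->(1,3) | ant1:(3,0)->N->(2,0)
  grid max=3 at (2,0)
Step 5: ant0:(1,3)->S->(2,3) | ant1:(2,0)->S->(3,0)
  grid max=2 at (2,0)
Step 6: ant0:(2,3)->N->(1,3) | ant1:(3,0)->N->(2,0)
  grid max=3 at (2,0)

(1,3) (2,0)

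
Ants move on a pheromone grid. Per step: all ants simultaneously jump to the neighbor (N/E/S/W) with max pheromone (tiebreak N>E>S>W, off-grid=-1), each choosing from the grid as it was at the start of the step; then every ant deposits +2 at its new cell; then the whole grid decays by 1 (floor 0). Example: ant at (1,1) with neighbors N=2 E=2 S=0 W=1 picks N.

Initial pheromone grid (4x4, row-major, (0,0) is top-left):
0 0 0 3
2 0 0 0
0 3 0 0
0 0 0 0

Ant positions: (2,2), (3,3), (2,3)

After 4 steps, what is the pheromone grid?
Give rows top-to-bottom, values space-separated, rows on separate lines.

After step 1: ants at (2,1),(2,3),(1,3)
  0 0 0 2
  1 0 0 1
  0 4 0 1
  0 0 0 0
After step 2: ants at (1,1),(1,3),(0,3)
  0 0 0 3
  0 1 0 2
  0 3 0 0
  0 0 0 0
After step 3: ants at (2,1),(0,3),(1,3)
  0 0 0 4
  0 0 0 3
  0 4 0 0
  0 0 0 0
After step 4: ants at (1,1),(1,3),(0,3)
  0 0 0 5
  0 1 0 4
  0 3 0 0
  0 0 0 0

0 0 0 5
0 1 0 4
0 3 0 0
0 0 0 0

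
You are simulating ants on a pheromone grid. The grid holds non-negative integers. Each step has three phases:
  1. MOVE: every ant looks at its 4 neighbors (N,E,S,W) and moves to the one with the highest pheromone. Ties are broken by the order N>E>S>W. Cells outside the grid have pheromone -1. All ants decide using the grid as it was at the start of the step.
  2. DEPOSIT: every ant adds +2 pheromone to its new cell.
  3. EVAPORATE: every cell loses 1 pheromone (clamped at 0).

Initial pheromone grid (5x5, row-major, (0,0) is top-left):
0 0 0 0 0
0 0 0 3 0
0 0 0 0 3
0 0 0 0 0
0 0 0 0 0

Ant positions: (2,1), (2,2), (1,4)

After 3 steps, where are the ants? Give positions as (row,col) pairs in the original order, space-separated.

Step 1: ant0:(2,1)->N->(1,1) | ant1:(2,2)->N->(1,2) | ant2:(1,4)->S->(2,4)
  grid max=4 at (2,4)
Step 2: ant0:(1,1)->E->(1,2) | ant1:(1,2)->E->(1,3) | ant2:(2,4)->N->(1,4)
  grid max=3 at (1,3)
Step 3: ant0:(1,2)->E->(1,3) | ant1:(1,3)->W->(1,2) | ant2:(1,4)->S->(2,4)
  grid max=4 at (1,3)

(1,3) (1,2) (2,4)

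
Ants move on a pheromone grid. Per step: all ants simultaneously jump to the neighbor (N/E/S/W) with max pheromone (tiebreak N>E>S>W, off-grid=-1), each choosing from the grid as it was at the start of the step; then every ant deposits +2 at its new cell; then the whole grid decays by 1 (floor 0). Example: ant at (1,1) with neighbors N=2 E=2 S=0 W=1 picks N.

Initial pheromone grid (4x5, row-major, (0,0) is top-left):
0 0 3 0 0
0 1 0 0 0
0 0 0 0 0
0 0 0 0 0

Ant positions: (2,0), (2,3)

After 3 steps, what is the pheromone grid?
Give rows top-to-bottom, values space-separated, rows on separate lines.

After step 1: ants at (1,0),(1,3)
  0 0 2 0 0
  1 0 0 1 0
  0 0 0 0 0
  0 0 0 0 0
After step 2: ants at (0,0),(0,3)
  1 0 1 1 0
  0 0 0 0 0
  0 0 0 0 0
  0 0 0 0 0
After step 3: ants at (0,1),(0,2)
  0 1 2 0 0
  0 0 0 0 0
  0 0 0 0 0
  0 0 0 0 0

0 1 2 0 0
0 0 0 0 0
0 0 0 0 0
0 0 0 0 0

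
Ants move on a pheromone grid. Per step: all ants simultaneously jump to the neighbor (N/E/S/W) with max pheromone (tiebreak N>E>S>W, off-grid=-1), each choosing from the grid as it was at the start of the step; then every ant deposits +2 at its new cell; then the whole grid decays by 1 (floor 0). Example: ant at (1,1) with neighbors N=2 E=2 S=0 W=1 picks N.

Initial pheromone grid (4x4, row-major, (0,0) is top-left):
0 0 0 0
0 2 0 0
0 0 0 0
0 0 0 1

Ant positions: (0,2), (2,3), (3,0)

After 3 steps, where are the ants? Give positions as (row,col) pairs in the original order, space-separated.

Step 1: ant0:(0,2)->E->(0,3) | ant1:(2,3)->S->(3,3) | ant2:(3,0)->N->(2,0)
  grid max=2 at (3,3)
Step 2: ant0:(0,3)->S->(1,3) | ant1:(3,3)->N->(2,3) | ant2:(2,0)->N->(1,0)
  grid max=1 at (1,0)
Step 3: ant0:(1,3)->S->(2,3) | ant1:(2,3)->N->(1,3) | ant2:(1,0)->N->(0,0)
  grid max=2 at (1,3)

(2,3) (1,3) (0,0)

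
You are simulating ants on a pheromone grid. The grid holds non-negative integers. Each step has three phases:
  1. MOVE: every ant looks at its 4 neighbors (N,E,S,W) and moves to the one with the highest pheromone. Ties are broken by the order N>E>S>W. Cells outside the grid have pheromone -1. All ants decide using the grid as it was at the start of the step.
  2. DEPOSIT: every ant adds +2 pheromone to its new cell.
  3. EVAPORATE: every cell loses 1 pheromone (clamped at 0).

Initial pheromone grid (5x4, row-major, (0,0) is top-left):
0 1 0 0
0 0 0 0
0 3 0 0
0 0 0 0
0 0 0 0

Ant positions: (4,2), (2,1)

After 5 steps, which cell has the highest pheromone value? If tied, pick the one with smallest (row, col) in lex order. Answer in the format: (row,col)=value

Answer: (2,1)=6

Derivation:
Step 1: ant0:(4,2)->N->(3,2) | ant1:(2,1)->N->(1,1)
  grid max=2 at (2,1)
Step 2: ant0:(3,2)->N->(2,2) | ant1:(1,1)->S->(2,1)
  grid max=3 at (2,1)
Step 3: ant0:(2,2)->W->(2,1) | ant1:(2,1)->E->(2,2)
  grid max=4 at (2,1)
Step 4: ant0:(2,1)->E->(2,2) | ant1:(2,2)->W->(2,1)
  grid max=5 at (2,1)
Step 5: ant0:(2,2)->W->(2,1) | ant1:(2,1)->E->(2,2)
  grid max=6 at (2,1)
Final grid:
  0 0 0 0
  0 0 0 0
  0 6 4 0
  0 0 0 0
  0 0 0 0
Max pheromone 6 at (2,1)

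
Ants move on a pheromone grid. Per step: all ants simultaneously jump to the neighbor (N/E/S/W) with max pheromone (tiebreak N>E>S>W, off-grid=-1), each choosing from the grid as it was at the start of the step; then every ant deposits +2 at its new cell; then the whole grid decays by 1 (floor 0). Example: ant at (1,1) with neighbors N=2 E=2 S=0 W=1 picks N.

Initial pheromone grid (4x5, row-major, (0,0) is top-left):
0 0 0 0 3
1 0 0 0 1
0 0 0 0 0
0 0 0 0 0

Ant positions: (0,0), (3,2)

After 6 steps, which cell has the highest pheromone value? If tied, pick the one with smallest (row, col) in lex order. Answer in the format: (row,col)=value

Answer: (0,0)=1

Derivation:
Step 1: ant0:(0,0)->S->(1,0) | ant1:(3,2)->N->(2,2)
  grid max=2 at (0,4)
Step 2: ant0:(1,0)->N->(0,0) | ant1:(2,2)->N->(1,2)
  grid max=1 at (0,0)
Step 3: ant0:(0,0)->S->(1,0) | ant1:(1,2)->N->(0,2)
  grid max=2 at (1,0)
Step 4: ant0:(1,0)->N->(0,0) | ant1:(0,2)->E->(0,3)
  grid max=1 at (0,0)
Step 5: ant0:(0,0)->S->(1,0) | ant1:(0,3)->E->(0,4)
  grid max=2 at (1,0)
Step 6: ant0:(1,0)->N->(0,0) | ant1:(0,4)->S->(1,4)
  grid max=1 at (0,0)
Final grid:
  1 0 0 0 0
  1 0 0 0 1
  0 0 0 0 0
  0 0 0 0 0
Max pheromone 1 at (0,0)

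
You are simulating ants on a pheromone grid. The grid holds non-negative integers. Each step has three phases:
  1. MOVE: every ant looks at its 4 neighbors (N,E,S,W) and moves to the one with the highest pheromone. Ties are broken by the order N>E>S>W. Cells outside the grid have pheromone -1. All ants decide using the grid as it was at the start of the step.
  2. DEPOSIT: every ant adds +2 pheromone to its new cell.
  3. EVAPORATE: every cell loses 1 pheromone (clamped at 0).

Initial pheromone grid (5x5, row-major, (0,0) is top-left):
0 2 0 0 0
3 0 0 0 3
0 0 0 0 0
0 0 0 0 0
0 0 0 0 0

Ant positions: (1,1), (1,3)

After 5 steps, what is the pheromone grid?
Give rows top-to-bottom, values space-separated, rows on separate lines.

After step 1: ants at (1,0),(1,4)
  0 1 0 0 0
  4 0 0 0 4
  0 0 0 0 0
  0 0 0 0 0
  0 0 0 0 0
After step 2: ants at (0,0),(0,4)
  1 0 0 0 1
  3 0 0 0 3
  0 0 0 0 0
  0 0 0 0 0
  0 0 0 0 0
After step 3: ants at (1,0),(1,4)
  0 0 0 0 0
  4 0 0 0 4
  0 0 0 0 0
  0 0 0 0 0
  0 0 0 0 0
After step 4: ants at (0,0),(0,4)
  1 0 0 0 1
  3 0 0 0 3
  0 0 0 0 0
  0 0 0 0 0
  0 0 0 0 0
After step 5: ants at (1,0),(1,4)
  0 0 0 0 0
  4 0 0 0 4
  0 0 0 0 0
  0 0 0 0 0
  0 0 0 0 0

0 0 0 0 0
4 0 0 0 4
0 0 0 0 0
0 0 0 0 0
0 0 0 0 0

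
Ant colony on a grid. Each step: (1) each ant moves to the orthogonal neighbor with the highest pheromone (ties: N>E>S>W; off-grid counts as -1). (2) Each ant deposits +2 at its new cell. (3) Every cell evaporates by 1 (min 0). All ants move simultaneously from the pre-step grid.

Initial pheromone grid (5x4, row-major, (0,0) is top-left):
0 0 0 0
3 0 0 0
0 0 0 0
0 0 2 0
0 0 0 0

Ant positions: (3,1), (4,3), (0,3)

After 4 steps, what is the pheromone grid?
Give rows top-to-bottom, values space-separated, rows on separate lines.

After step 1: ants at (3,2),(3,3),(1,3)
  0 0 0 0
  2 0 0 1
  0 0 0 0
  0 0 3 1
  0 0 0 0
After step 2: ants at (3,3),(3,2),(0,3)
  0 0 0 1
  1 0 0 0
  0 0 0 0
  0 0 4 2
  0 0 0 0
After step 3: ants at (3,2),(3,3),(1,3)
  0 0 0 0
  0 0 0 1
  0 0 0 0
  0 0 5 3
  0 0 0 0
After step 4: ants at (3,3),(3,2),(0,3)
  0 0 0 1
  0 0 0 0
  0 0 0 0
  0 0 6 4
  0 0 0 0

0 0 0 1
0 0 0 0
0 0 0 0
0 0 6 4
0 0 0 0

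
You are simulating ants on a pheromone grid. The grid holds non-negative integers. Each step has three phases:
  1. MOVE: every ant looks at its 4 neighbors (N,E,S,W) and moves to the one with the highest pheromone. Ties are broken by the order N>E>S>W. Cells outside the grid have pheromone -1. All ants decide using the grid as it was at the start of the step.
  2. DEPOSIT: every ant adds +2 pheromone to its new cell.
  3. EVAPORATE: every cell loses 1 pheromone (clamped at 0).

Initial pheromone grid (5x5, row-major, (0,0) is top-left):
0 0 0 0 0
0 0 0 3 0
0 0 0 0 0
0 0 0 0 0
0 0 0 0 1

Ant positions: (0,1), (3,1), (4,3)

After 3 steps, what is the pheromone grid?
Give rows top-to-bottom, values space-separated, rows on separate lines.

After step 1: ants at (0,2),(2,1),(4,4)
  0 0 1 0 0
  0 0 0 2 0
  0 1 0 0 0
  0 0 0 0 0
  0 0 0 0 2
After step 2: ants at (0,3),(1,1),(3,4)
  0 0 0 1 0
  0 1 0 1 0
  0 0 0 0 0
  0 0 0 0 1
  0 0 0 0 1
After step 3: ants at (1,3),(0,1),(4,4)
  0 1 0 0 0
  0 0 0 2 0
  0 0 0 0 0
  0 0 0 0 0
  0 0 0 0 2

0 1 0 0 0
0 0 0 2 0
0 0 0 0 0
0 0 0 0 0
0 0 0 0 2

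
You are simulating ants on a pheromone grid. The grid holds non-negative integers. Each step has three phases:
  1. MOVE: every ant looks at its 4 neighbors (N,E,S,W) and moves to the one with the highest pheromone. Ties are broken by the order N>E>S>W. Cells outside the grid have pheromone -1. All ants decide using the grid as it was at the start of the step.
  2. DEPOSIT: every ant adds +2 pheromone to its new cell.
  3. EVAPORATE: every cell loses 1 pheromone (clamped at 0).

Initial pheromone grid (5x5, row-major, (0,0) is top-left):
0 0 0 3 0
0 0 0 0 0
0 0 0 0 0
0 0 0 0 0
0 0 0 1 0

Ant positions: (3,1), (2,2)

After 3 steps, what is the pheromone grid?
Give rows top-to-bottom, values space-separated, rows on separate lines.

After step 1: ants at (2,1),(1,2)
  0 0 0 2 0
  0 0 1 0 0
  0 1 0 0 0
  0 0 0 0 0
  0 0 0 0 0
After step 2: ants at (1,1),(0,2)
  0 0 1 1 0
  0 1 0 0 0
  0 0 0 0 0
  0 0 0 0 0
  0 0 0 0 0
After step 3: ants at (0,1),(0,3)
  0 1 0 2 0
  0 0 0 0 0
  0 0 0 0 0
  0 0 0 0 0
  0 0 0 0 0

0 1 0 2 0
0 0 0 0 0
0 0 0 0 0
0 0 0 0 0
0 0 0 0 0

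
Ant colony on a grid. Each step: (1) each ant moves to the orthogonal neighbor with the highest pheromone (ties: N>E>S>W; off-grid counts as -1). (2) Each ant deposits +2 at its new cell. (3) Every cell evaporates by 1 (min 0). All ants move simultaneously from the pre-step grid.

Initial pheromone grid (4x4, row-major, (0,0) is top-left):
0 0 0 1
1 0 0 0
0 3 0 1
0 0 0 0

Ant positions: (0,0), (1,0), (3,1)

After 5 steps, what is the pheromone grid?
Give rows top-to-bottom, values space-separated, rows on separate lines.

After step 1: ants at (1,0),(0,0),(2,1)
  1 0 0 0
  2 0 0 0
  0 4 0 0
  0 0 0 0
After step 2: ants at (0,0),(1,0),(1,1)
  2 0 0 0
  3 1 0 0
  0 3 0 0
  0 0 0 0
After step 3: ants at (1,0),(0,0),(2,1)
  3 0 0 0
  4 0 0 0
  0 4 0 0
  0 0 0 0
After step 4: ants at (0,0),(1,0),(1,1)
  4 0 0 0
  5 1 0 0
  0 3 0 0
  0 0 0 0
After step 5: ants at (1,0),(0,0),(1,0)
  5 0 0 0
  8 0 0 0
  0 2 0 0
  0 0 0 0

5 0 0 0
8 0 0 0
0 2 0 0
0 0 0 0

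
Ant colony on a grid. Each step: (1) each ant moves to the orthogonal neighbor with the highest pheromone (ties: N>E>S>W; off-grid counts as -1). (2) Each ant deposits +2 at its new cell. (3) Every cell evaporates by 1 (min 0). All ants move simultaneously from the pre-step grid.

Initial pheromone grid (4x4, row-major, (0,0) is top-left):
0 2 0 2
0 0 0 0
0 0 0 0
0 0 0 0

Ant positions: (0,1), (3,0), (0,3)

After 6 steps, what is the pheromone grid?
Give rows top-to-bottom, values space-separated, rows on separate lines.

After step 1: ants at (0,2),(2,0),(1,3)
  0 1 1 1
  0 0 0 1
  1 0 0 0
  0 0 0 0
After step 2: ants at (0,3),(1,0),(0,3)
  0 0 0 4
  1 0 0 0
  0 0 0 0
  0 0 0 0
After step 3: ants at (1,3),(0,0),(1,3)
  1 0 0 3
  0 0 0 3
  0 0 0 0
  0 0 0 0
After step 4: ants at (0,3),(0,1),(0,3)
  0 1 0 6
  0 0 0 2
  0 0 0 0
  0 0 0 0
After step 5: ants at (1,3),(0,2),(1,3)
  0 0 1 5
  0 0 0 5
  0 0 0 0
  0 0 0 0
After step 6: ants at (0,3),(0,3),(0,3)
  0 0 0 10
  0 0 0 4
  0 0 0 0
  0 0 0 0

0 0 0 10
0 0 0 4
0 0 0 0
0 0 0 0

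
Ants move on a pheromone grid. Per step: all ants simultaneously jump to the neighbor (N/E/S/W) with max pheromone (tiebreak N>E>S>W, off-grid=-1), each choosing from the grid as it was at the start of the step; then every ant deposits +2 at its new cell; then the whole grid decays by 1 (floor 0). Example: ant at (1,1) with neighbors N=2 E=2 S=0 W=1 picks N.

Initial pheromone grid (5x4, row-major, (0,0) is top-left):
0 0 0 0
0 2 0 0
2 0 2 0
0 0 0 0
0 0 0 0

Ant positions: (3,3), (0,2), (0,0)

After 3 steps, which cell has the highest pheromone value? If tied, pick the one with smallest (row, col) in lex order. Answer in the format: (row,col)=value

Answer: (0,1)=1

Derivation:
Step 1: ant0:(3,3)->N->(2,3) | ant1:(0,2)->E->(0,3) | ant2:(0,0)->E->(0,1)
  grid max=1 at (0,1)
Step 2: ant0:(2,3)->W->(2,2) | ant1:(0,3)->S->(1,3) | ant2:(0,1)->S->(1,1)
  grid max=2 at (1,1)
Step 3: ant0:(2,2)->N->(1,2) | ant1:(1,3)->N->(0,3) | ant2:(1,1)->N->(0,1)
  grid max=1 at (0,1)
Final grid:
  0 1 0 1
  0 1 1 0
  0 0 1 0
  0 0 0 0
  0 0 0 0
Max pheromone 1 at (0,1)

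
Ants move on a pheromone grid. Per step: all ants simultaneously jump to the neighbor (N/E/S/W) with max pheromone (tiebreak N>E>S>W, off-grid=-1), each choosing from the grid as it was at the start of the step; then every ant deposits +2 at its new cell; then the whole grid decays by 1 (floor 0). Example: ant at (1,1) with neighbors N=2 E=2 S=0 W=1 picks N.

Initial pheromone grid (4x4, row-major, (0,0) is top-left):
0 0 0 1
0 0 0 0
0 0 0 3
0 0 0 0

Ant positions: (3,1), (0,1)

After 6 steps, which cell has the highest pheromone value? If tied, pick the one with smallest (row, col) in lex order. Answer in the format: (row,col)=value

Step 1: ant0:(3,1)->N->(2,1) | ant1:(0,1)->E->(0,2)
  grid max=2 at (2,3)
Step 2: ant0:(2,1)->N->(1,1) | ant1:(0,2)->E->(0,3)
  grid max=1 at (0,3)
Step 3: ant0:(1,1)->N->(0,1) | ant1:(0,3)->S->(1,3)
  grid max=1 at (0,1)
Step 4: ant0:(0,1)->E->(0,2) | ant1:(1,3)->N->(0,3)
  grid max=1 at (0,2)
Step 5: ant0:(0,2)->E->(0,3) | ant1:(0,3)->W->(0,2)
  grid max=2 at (0,2)
Step 6: ant0:(0,3)->W->(0,2) | ant1:(0,2)->E->(0,3)
  grid max=3 at (0,2)
Final grid:
  0 0 3 3
  0 0 0 0
  0 0 0 0
  0 0 0 0
Max pheromone 3 at (0,2)

Answer: (0,2)=3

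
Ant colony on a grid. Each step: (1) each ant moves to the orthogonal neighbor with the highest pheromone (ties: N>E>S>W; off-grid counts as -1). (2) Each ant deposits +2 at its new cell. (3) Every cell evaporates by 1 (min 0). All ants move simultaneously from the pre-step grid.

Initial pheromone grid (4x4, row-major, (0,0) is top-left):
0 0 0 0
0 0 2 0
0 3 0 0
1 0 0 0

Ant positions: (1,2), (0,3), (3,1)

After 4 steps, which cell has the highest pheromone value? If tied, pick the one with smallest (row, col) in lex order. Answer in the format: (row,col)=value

Answer: (1,2)=8

Derivation:
Step 1: ant0:(1,2)->N->(0,2) | ant1:(0,3)->S->(1,3) | ant2:(3,1)->N->(2,1)
  grid max=4 at (2,1)
Step 2: ant0:(0,2)->S->(1,2) | ant1:(1,3)->W->(1,2) | ant2:(2,1)->N->(1,1)
  grid max=4 at (1,2)
Step 3: ant0:(1,2)->W->(1,1) | ant1:(1,2)->W->(1,1) | ant2:(1,1)->E->(1,2)
  grid max=5 at (1,2)
Step 4: ant0:(1,1)->E->(1,2) | ant1:(1,1)->E->(1,2) | ant2:(1,2)->W->(1,1)
  grid max=8 at (1,2)
Final grid:
  0 0 0 0
  0 5 8 0
  0 1 0 0
  0 0 0 0
Max pheromone 8 at (1,2)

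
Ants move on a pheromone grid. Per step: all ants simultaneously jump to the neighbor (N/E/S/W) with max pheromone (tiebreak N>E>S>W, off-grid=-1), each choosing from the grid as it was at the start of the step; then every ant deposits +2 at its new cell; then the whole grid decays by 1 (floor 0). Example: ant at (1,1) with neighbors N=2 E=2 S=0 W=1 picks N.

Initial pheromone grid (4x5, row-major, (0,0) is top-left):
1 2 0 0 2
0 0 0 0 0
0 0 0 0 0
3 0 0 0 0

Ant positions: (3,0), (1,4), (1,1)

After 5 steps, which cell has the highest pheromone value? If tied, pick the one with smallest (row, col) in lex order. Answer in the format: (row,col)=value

Answer: (0,1)=3

Derivation:
Step 1: ant0:(3,0)->N->(2,0) | ant1:(1,4)->N->(0,4) | ant2:(1,1)->N->(0,1)
  grid max=3 at (0,1)
Step 2: ant0:(2,0)->S->(3,0) | ant1:(0,4)->S->(1,4) | ant2:(0,1)->E->(0,2)
  grid max=3 at (3,0)
Step 3: ant0:(3,0)->N->(2,0) | ant1:(1,4)->N->(0,4) | ant2:(0,2)->W->(0,1)
  grid max=3 at (0,1)
Step 4: ant0:(2,0)->S->(3,0) | ant1:(0,4)->S->(1,4) | ant2:(0,1)->E->(0,2)
  grid max=3 at (3,0)
Step 5: ant0:(3,0)->N->(2,0) | ant1:(1,4)->N->(0,4) | ant2:(0,2)->W->(0,1)
  grid max=3 at (0,1)
Final grid:
  0 3 0 0 3
  0 0 0 0 0
  1 0 0 0 0
  2 0 0 0 0
Max pheromone 3 at (0,1)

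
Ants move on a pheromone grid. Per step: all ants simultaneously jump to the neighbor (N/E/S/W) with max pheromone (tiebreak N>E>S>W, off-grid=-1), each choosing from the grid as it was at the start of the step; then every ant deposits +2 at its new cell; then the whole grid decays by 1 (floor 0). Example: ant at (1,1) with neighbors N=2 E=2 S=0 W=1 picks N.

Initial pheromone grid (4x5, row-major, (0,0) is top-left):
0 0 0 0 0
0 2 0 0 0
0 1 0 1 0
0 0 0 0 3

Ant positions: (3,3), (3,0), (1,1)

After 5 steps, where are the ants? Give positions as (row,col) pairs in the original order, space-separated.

Step 1: ant0:(3,3)->E->(3,4) | ant1:(3,0)->N->(2,0) | ant2:(1,1)->S->(2,1)
  grid max=4 at (3,4)
Step 2: ant0:(3,4)->N->(2,4) | ant1:(2,0)->E->(2,1) | ant2:(2,1)->N->(1,1)
  grid max=3 at (2,1)
Step 3: ant0:(2,4)->S->(3,4) | ant1:(2,1)->N->(1,1) | ant2:(1,1)->S->(2,1)
  grid max=4 at (2,1)
Step 4: ant0:(3,4)->N->(2,4) | ant1:(1,1)->S->(2,1) | ant2:(2,1)->N->(1,1)
  grid max=5 at (2,1)
Step 5: ant0:(2,4)->S->(3,4) | ant1:(2,1)->N->(1,1) | ant2:(1,1)->S->(2,1)
  grid max=6 at (2,1)

(3,4) (1,1) (2,1)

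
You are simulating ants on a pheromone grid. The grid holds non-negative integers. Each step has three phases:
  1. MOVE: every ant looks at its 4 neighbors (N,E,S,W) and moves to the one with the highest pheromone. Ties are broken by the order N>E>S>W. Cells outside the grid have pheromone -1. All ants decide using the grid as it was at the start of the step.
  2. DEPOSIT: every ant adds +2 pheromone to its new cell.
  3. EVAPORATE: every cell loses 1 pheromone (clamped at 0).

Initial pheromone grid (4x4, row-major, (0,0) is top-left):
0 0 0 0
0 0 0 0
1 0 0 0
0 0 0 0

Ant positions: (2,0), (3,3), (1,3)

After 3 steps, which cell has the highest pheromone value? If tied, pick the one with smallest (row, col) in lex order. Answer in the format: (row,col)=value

Step 1: ant0:(2,0)->N->(1,0) | ant1:(3,3)->N->(2,3) | ant2:(1,3)->N->(0,3)
  grid max=1 at (0,3)
Step 2: ant0:(1,0)->N->(0,0) | ant1:(2,3)->N->(1,3) | ant2:(0,3)->S->(1,3)
  grid max=3 at (1,3)
Step 3: ant0:(0,0)->E->(0,1) | ant1:(1,3)->N->(0,3) | ant2:(1,3)->N->(0,3)
  grid max=3 at (0,3)
Final grid:
  0 1 0 3
  0 0 0 2
  0 0 0 0
  0 0 0 0
Max pheromone 3 at (0,3)

Answer: (0,3)=3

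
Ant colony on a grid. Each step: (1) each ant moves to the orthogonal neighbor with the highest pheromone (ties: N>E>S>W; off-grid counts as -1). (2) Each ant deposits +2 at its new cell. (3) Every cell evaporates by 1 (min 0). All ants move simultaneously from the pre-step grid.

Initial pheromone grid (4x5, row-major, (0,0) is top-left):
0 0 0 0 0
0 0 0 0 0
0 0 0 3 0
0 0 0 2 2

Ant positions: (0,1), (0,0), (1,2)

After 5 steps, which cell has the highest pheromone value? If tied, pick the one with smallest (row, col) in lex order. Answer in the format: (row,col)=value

Step 1: ant0:(0,1)->E->(0,2) | ant1:(0,0)->E->(0,1) | ant2:(1,2)->N->(0,2)
  grid max=3 at (0,2)
Step 2: ant0:(0,2)->W->(0,1) | ant1:(0,1)->E->(0,2) | ant2:(0,2)->W->(0,1)
  grid max=4 at (0,1)
Step 3: ant0:(0,1)->E->(0,2) | ant1:(0,2)->W->(0,1) | ant2:(0,1)->E->(0,2)
  grid max=7 at (0,2)
Step 4: ant0:(0,2)->W->(0,1) | ant1:(0,1)->E->(0,2) | ant2:(0,2)->W->(0,1)
  grid max=8 at (0,1)
Step 5: ant0:(0,1)->E->(0,2) | ant1:(0,2)->W->(0,1) | ant2:(0,1)->E->(0,2)
  grid max=11 at (0,2)
Final grid:
  0 9 11 0 0
  0 0 0 0 0
  0 0 0 0 0
  0 0 0 0 0
Max pheromone 11 at (0,2)

Answer: (0,2)=11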